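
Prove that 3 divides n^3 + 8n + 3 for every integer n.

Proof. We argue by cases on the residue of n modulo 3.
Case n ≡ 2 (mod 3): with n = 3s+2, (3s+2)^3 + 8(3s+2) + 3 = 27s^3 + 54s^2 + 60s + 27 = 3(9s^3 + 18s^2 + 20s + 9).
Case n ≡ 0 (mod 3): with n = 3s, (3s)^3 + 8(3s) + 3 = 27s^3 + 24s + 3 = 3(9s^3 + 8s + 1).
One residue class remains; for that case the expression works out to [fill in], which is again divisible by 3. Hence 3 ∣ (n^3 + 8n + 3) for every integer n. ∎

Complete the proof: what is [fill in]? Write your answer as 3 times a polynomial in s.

The residues treated are {2, 0}, so the missing case is n ≡ 1 (mod 3); write n = 3s+1.
Then (3s+1)^3 + 8(3s+1) + 3 = 27s^3 + 27s^2 + 33s + 12 = 3(9s^3 + 9s^2 + 11s + 4).

3(9s^3 + 9s^2 + 11s + 4)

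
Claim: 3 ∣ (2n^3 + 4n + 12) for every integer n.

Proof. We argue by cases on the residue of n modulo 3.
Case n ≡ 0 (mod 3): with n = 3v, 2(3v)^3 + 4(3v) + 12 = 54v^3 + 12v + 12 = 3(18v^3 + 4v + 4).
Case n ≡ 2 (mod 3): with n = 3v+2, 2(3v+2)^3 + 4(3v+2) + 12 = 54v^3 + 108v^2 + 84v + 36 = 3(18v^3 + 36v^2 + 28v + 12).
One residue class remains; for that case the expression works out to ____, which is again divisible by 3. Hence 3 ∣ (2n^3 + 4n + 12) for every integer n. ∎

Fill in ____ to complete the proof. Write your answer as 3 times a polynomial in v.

The residues treated are {0, 2}, so the missing case is n ≡ 1 (mod 3); write n = 3v+1.
Then 2(3v+1)^3 + 4(3v+1) + 12 = 54v^3 + 54v^2 + 30v + 18 = 3(18v^3 + 18v^2 + 10v + 6).

3(18v^3 + 18v^2 + 10v + 6)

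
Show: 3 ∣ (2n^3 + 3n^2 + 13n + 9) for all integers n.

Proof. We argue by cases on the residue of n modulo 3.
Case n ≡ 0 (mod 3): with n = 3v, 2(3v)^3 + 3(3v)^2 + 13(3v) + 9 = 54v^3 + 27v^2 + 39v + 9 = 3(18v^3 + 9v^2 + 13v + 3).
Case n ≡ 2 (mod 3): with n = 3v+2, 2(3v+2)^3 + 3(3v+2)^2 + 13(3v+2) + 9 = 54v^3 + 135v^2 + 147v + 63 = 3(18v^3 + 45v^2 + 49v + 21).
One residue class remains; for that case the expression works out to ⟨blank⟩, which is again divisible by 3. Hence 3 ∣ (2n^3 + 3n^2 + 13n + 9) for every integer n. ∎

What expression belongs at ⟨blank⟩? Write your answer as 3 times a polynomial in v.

3(18v^3 + 27v^2 + 25v + 9)

The residues treated are {0, 2}, so the missing case is n ≡ 1 (mod 3); write n = 3v+1.
Then 2(3v+1)^3 + 3(3v+1)^2 + 13(3v+1) + 9 = 54v^3 + 81v^2 + 75v + 27 = 3(18v^3 + 27v^2 + 25v + 9).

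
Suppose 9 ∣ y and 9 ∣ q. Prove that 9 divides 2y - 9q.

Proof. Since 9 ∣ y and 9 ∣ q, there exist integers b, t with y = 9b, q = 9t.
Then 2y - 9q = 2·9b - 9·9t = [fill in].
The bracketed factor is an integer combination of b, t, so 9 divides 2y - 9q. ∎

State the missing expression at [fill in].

Each term has a factor of 9: 2·9b - 9·9t = 9·(2b - 9t).
Since 2b - 9t is an integer, 9 ∣ (2y - 9q).

9(2b - 9t)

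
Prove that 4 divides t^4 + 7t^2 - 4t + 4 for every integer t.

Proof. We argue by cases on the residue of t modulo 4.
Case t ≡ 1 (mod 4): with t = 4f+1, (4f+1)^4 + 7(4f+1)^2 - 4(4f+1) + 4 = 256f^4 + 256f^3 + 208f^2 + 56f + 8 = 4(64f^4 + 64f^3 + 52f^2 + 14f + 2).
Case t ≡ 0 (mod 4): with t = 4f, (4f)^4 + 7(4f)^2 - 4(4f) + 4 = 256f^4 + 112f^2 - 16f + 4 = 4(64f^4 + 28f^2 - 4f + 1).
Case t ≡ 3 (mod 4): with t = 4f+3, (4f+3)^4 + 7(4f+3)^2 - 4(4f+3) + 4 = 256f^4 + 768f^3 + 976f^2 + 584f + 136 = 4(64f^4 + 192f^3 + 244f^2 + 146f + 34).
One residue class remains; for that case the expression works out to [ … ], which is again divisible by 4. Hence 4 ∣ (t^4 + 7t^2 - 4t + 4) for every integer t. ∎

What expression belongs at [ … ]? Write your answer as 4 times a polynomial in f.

4(64f^4 + 128f^3 + 124f^2 + 56f + 10)

Only t ≡ 2 (mod 4) is unaccounted for. Put t = 4f+2:
(4f+2)^4 + 7(4f+2)^2 - 4(4f+2) + 4 expands to 256f^4 + 512f^3 + 496f^2 + 224f + 40,
and factoring out 4 leaves 4(64f^4 + 128f^3 + 124f^2 + 56f + 10).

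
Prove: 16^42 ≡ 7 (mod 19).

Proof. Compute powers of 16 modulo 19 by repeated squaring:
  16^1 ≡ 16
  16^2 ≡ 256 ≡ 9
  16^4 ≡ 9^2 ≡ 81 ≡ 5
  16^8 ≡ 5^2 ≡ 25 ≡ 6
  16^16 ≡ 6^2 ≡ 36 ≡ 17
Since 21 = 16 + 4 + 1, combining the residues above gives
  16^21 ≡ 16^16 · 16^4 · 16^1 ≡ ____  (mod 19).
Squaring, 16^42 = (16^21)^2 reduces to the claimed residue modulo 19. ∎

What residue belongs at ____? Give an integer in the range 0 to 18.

11

16^16 · 16^4 · 16^1 ≡ 17 · 5 · 16 = 1360.
1360 mod 19 = 11, so 16^21 ≡ 11 (mod 19).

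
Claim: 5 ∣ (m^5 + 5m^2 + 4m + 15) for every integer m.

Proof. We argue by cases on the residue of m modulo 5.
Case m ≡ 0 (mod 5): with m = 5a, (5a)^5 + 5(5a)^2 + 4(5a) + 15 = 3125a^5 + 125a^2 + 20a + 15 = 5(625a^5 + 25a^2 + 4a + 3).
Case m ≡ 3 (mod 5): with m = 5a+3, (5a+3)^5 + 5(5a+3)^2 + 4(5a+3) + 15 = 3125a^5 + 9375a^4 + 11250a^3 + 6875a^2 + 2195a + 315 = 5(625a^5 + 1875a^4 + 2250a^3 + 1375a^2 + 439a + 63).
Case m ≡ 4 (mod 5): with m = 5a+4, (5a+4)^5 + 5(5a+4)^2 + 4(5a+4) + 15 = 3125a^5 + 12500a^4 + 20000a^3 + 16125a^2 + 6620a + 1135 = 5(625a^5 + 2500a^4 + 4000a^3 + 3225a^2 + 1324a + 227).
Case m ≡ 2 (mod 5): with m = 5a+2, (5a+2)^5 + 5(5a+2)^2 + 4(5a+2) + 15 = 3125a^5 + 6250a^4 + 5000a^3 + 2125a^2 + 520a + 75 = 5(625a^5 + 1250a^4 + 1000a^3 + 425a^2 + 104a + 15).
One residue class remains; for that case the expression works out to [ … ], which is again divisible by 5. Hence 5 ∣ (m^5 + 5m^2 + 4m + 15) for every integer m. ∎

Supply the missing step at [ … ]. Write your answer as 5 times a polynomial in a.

5(625a^5 + 625a^4 + 250a^3 + 75a^2 + 19a + 5)

Only m ≡ 1 (mod 5) is unaccounted for. Put m = 5a+1:
(5a+1)^5 + 5(5a+1)^2 + 4(5a+1) + 15 expands to 3125a^5 + 3125a^4 + 1250a^3 + 375a^2 + 95a + 25,
and factoring out 5 leaves 5(625a^5 + 625a^4 + 250a^3 + 75a^2 + 19a + 5).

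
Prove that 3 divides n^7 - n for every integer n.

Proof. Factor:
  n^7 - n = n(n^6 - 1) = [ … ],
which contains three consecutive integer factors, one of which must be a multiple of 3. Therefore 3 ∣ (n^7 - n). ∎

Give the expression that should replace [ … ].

(n - 1)n(n + 1)(n^4 + n^2 + 1)

n^6 - 1 = (n^2 - 1)(n^4 + n^2 + 1), and n^2 - 1 = (n-1)(n+1).
So n(n^6 - 1) = (n - 1)n(n + 1)(n^4 + n^2 + 1).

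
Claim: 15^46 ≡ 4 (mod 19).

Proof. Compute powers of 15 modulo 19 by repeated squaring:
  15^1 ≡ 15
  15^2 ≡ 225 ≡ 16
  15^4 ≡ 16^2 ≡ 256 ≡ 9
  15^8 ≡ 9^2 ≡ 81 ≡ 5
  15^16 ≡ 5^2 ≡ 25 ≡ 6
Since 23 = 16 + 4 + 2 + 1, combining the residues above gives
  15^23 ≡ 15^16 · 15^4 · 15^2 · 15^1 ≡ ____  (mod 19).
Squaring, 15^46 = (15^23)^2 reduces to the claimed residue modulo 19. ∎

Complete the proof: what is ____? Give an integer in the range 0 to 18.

Multiply the listed residues: 6 · 9 · 16 · 15 = 54 → 864 → 12960.
Reducing modulo 19: 12960 = 682·19 + 2, so 15^23 ≡ 2.

2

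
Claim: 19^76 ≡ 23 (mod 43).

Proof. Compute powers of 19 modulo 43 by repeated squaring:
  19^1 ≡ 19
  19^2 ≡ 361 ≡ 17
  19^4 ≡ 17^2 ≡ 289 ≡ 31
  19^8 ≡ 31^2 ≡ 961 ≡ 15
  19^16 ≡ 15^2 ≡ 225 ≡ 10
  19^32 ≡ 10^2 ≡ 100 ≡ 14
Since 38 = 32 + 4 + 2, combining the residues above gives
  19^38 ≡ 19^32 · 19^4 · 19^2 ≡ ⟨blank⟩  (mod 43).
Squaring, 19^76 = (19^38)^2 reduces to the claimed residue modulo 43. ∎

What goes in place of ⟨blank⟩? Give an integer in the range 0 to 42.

19^32 · 19^4 · 19^2 ≡ 14 · 31 · 17 = 7378.
7378 mod 43 = 25, so 19^38 ≡ 25 (mod 43).

25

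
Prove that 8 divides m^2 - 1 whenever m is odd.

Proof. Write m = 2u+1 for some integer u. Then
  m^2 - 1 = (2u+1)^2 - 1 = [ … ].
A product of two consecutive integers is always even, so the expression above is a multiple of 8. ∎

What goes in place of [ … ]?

4u(u + 1)

(2u+1)^2 - 1 = 4u^2 + 4u + 1 - 1 = 4u^2 + 4u = 4u(u+1).
Since u and u+1 are consecutive, u(u+1) is even, and 4·(even) is a multiple of 8.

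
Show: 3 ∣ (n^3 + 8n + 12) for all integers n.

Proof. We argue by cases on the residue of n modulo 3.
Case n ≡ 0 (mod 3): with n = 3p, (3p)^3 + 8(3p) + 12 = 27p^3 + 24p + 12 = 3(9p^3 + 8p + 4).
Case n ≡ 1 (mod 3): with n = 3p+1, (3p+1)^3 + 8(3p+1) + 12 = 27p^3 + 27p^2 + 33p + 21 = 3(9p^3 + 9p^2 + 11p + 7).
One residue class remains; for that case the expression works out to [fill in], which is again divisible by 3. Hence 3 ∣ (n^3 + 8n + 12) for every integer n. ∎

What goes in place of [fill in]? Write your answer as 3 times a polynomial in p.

The residues treated are {0, 1}, so the missing case is n ≡ 2 (mod 3); write n = 3p+2.
Then (3p+2)^3 + 8(3p+2) + 12 = 27p^3 + 54p^2 + 60p + 36 = 3(9p^3 + 18p^2 + 20p + 12).

3(9p^3 + 18p^2 + 20p + 12)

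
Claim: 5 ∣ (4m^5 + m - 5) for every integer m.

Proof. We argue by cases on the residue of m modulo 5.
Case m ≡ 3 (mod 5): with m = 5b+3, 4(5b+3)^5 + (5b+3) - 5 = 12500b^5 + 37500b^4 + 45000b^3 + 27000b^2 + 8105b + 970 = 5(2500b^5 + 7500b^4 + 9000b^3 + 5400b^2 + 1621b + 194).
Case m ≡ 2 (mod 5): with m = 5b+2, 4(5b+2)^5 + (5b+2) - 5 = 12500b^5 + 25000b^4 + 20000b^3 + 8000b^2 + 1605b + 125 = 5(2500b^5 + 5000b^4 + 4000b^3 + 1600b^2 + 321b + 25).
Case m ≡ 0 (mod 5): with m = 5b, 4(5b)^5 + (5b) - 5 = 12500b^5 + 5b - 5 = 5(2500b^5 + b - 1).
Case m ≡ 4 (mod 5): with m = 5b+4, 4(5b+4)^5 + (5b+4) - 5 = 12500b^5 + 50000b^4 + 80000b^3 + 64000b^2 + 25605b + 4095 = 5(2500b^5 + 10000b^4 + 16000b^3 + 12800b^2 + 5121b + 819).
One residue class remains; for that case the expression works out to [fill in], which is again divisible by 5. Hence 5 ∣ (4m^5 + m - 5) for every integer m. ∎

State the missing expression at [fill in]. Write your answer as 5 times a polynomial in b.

Only m ≡ 1 (mod 5) is unaccounted for. Put m = 5b+1:
4(5b+1)^5 + (5b+1) - 5 expands to 12500b^5 + 12500b^4 + 5000b^3 + 1000b^2 + 105b,
and factoring out 5 leaves 5(2500b^5 + 2500b^4 + 1000b^3 + 200b^2 + 21b).

5(2500b^5 + 2500b^4 + 1000b^3 + 200b^2 + 21b)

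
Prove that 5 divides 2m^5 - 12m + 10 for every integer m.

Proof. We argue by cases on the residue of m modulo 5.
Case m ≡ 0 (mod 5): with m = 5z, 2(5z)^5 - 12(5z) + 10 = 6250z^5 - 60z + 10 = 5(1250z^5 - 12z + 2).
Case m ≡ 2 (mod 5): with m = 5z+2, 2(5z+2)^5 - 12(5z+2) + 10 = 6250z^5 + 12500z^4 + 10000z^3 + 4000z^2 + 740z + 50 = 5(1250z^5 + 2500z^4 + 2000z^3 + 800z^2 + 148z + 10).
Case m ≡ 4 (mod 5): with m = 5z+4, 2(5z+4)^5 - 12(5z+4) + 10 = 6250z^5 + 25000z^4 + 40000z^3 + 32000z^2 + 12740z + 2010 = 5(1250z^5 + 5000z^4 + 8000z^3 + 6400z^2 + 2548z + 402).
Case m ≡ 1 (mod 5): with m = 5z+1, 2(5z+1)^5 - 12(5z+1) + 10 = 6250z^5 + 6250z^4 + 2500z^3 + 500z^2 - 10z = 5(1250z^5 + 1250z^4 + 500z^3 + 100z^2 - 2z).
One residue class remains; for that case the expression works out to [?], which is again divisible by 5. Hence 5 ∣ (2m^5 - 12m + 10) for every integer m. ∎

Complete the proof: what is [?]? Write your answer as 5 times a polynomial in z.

The residues treated are {0, 2, 4, 1}, so the missing case is m ≡ 3 (mod 5); write m = 5z+3.
Then 2(5z+3)^5 - 12(5z+3) + 10 = 6250z^5 + 18750z^4 + 22500z^3 + 13500z^2 + 3990z + 460 = 5(1250z^5 + 3750z^4 + 4500z^3 + 2700z^2 + 798z + 92).

5(1250z^5 + 3750z^4 + 4500z^3 + 2700z^2 + 798z + 92)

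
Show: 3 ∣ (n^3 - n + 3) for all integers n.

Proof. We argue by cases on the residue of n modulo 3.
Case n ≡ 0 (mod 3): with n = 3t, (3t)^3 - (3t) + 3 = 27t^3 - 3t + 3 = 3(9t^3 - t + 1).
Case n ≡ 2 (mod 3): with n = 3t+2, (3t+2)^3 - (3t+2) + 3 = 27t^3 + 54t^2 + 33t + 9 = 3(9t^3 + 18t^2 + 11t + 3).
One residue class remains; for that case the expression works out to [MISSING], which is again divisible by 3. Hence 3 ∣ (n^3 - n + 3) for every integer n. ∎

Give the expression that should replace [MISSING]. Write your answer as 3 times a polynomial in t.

3(9t^3 + 9t^2 + 2t + 1)

Only n ≡ 1 (mod 3) is unaccounted for. Put n = 3t+1:
(3t+1)^3 - (3t+1) + 3 expands to 27t^3 + 27t^2 + 6t + 3,
and factoring out 3 leaves 3(9t^3 + 9t^2 + 2t + 1).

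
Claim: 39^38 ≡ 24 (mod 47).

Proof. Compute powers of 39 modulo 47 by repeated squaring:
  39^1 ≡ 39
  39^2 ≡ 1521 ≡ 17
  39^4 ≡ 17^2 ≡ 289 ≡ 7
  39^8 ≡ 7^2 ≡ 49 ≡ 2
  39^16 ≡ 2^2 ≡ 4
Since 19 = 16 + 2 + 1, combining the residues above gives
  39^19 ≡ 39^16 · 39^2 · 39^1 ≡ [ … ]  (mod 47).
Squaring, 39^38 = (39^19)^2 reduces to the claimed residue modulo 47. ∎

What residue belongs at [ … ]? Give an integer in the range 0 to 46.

Multiply the listed residues: 4 · 17 · 39 = 68 → 2652.
Reducing modulo 47: 2652 = 56·47 + 20, so 39^19 ≡ 20.

20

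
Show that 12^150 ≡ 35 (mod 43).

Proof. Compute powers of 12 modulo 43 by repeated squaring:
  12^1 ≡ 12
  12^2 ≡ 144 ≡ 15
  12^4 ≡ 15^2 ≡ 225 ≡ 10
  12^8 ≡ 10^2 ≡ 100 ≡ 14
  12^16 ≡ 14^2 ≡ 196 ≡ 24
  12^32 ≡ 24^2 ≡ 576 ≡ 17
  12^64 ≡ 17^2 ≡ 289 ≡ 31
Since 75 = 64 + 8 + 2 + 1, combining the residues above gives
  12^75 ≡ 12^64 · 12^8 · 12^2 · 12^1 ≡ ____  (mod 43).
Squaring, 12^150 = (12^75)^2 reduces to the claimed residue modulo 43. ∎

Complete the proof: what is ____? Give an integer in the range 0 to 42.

Multiply the listed residues: 31 · 14 · 15 · 12 = 434 → 6510 → 78120.
Reducing modulo 43: 78120 = 1816·43 + 32, so 12^75 ≡ 32.

32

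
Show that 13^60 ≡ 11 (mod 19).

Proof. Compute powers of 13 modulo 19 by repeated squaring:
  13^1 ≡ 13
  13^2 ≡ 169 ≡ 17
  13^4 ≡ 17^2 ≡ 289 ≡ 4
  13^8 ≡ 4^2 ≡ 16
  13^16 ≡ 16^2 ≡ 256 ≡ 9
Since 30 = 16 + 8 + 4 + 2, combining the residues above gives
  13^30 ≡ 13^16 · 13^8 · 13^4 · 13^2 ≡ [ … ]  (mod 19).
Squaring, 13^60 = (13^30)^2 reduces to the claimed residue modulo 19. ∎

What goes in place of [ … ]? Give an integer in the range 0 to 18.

Multiply the listed residues: 9 · 16 · 4 · 17 = 144 → 576 → 9792.
Reducing modulo 19: 9792 = 515·19 + 7, so 13^30 ≡ 7.

7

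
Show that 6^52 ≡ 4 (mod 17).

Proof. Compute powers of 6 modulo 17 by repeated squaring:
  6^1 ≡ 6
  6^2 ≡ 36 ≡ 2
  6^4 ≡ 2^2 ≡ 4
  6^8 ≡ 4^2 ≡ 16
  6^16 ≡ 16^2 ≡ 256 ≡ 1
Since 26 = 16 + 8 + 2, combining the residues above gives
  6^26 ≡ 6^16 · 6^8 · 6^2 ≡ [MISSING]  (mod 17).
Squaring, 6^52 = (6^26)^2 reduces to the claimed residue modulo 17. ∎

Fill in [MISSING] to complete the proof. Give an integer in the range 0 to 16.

15

6^16 · 6^8 · 6^2 ≡ 1 · 16 · 2 = 32.
32 mod 17 = 15, so 6^26 ≡ 15 (mod 17).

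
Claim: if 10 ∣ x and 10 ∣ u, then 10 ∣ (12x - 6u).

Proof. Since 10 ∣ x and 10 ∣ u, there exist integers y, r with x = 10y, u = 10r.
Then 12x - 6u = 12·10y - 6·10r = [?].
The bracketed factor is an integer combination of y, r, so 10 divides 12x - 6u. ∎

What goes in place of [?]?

10(-6r + 12y)

Pull the common 10 out of every term: 12·10y - 6·10r = 10(-6r + 12y).
-6r + 12y is an integer, which exhibits the divisibility.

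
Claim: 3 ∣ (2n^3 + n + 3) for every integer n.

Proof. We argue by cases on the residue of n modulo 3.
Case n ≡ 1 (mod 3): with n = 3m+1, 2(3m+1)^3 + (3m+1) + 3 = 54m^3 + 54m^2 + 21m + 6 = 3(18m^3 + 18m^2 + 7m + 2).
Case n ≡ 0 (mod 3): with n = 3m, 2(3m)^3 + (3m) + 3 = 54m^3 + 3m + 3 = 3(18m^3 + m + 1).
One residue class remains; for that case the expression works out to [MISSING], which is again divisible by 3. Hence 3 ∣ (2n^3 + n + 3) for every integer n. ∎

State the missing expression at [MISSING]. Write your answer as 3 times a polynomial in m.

The residues treated are {1, 0}, so the missing case is n ≡ 2 (mod 3); write n = 3m+2.
Then 2(3m+2)^3 + (3m+2) + 3 = 54m^3 + 108m^2 + 75m + 21 = 3(18m^3 + 36m^2 + 25m + 7).

3(18m^3 + 36m^2 + 25m + 7)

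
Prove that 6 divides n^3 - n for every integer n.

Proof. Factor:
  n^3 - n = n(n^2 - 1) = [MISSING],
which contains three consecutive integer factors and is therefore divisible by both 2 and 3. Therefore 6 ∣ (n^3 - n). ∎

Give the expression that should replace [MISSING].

n(n^2 - 1) = n(n - 1)(n + 1) = (n - 1)n(n + 1).
These three factors are consecutive integers, so their product is divisible by 6.

(n - 1)n(n + 1)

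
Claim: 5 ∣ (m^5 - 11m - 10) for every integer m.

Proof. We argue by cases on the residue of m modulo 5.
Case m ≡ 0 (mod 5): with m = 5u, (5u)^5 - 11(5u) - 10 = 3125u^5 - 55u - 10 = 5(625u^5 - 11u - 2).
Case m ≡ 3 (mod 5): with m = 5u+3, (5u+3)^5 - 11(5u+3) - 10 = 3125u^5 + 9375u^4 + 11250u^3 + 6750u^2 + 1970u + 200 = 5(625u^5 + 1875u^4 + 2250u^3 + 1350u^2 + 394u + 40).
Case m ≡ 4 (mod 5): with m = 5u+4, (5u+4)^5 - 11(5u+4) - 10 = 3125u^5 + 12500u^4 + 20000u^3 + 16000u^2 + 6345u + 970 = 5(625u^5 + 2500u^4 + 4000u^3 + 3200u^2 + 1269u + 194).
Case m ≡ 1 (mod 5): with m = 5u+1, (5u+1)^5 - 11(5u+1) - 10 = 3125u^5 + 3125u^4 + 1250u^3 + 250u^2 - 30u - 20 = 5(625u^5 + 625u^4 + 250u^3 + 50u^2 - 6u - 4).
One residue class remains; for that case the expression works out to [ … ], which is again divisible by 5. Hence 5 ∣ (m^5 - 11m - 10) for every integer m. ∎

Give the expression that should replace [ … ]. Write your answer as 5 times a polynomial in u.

5(625u^5 + 1250u^4 + 1000u^3 + 400u^2 + 69u)

Only m ≡ 2 (mod 5) is unaccounted for. Put m = 5u+2:
(5u+2)^5 - 11(5u+2) - 10 expands to 3125u^5 + 6250u^4 + 5000u^3 + 2000u^2 + 345u,
and factoring out 5 leaves 5(625u^5 + 1250u^4 + 1000u^3 + 400u^2 + 69u).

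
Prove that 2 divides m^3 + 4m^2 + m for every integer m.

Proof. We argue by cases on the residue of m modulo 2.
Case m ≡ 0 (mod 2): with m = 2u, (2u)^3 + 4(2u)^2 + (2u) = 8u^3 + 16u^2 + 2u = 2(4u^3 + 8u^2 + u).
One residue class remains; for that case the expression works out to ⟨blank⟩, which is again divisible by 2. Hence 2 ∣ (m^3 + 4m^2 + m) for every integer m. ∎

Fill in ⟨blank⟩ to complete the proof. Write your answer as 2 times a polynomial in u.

2(4u^3 + 14u^2 + 12u + 3)

The residues treated are {0}, so the missing case is m ≡ 1 (mod 2); write m = 2u+1.
Then (2u+1)^3 + 4(2u+1)^2 + (2u+1) = 8u^3 + 28u^2 + 24u + 6 = 2(4u^3 + 14u^2 + 12u + 3).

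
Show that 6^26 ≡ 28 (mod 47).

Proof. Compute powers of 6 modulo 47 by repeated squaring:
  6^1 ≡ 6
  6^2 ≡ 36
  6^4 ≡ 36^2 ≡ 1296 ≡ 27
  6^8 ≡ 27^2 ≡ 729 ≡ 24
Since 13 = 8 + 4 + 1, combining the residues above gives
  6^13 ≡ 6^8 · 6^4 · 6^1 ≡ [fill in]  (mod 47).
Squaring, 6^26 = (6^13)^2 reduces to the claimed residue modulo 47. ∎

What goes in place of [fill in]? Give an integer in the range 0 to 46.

6^8 · 6^4 · 6^1 ≡ 24 · 27 · 6 = 3888.
3888 mod 47 = 34, so 6^13 ≡ 34 (mod 47).

34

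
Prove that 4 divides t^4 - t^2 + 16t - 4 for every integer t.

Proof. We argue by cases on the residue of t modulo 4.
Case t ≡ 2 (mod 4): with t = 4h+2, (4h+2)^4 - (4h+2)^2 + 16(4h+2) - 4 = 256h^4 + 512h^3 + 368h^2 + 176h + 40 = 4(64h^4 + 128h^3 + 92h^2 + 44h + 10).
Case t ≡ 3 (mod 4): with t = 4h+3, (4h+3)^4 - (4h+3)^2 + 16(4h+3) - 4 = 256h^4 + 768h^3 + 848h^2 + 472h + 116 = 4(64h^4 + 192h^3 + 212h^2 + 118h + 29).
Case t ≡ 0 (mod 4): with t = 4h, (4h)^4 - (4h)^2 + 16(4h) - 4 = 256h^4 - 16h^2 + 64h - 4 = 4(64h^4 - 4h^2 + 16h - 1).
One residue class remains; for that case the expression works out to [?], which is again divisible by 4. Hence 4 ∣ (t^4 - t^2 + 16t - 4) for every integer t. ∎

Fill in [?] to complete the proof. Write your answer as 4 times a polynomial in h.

4(64h^4 + 64h^3 + 20h^2 + 18h + 3)

Only t ≡ 1 (mod 4) is unaccounted for. Put t = 4h+1:
(4h+1)^4 - (4h+1)^2 + 16(4h+1) - 4 expands to 256h^4 + 256h^3 + 80h^2 + 72h + 12,
and factoring out 4 leaves 4(64h^4 + 64h^3 + 20h^2 + 18h + 3).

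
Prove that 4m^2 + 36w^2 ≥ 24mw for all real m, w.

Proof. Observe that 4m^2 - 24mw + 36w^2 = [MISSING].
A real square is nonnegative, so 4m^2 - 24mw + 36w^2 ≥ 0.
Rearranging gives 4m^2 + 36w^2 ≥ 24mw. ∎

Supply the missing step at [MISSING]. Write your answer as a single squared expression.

The leading and trailing coefficients are 2^2 and 6^2, and 24 = 2·2·6, so the trinomial is (2m - 6w)^2.
Hence 4m^2 - 24mw + 36w^2 ≥ 0.

(2m - 6w)^2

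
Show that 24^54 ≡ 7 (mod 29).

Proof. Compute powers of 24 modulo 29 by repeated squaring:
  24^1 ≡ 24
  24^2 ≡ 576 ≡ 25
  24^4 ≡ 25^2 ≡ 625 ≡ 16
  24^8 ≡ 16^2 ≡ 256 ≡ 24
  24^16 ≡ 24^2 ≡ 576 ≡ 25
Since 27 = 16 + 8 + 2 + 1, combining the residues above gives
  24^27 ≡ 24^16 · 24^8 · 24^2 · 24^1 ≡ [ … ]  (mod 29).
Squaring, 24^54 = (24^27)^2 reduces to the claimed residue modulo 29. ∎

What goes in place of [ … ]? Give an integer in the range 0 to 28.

23

Multiply the listed residues: 25 · 24 · 25 · 24 = 600 → 15000 → 360000.
Reducing modulo 29: 360000 = 12413·29 + 23, so 24^27 ≡ 23.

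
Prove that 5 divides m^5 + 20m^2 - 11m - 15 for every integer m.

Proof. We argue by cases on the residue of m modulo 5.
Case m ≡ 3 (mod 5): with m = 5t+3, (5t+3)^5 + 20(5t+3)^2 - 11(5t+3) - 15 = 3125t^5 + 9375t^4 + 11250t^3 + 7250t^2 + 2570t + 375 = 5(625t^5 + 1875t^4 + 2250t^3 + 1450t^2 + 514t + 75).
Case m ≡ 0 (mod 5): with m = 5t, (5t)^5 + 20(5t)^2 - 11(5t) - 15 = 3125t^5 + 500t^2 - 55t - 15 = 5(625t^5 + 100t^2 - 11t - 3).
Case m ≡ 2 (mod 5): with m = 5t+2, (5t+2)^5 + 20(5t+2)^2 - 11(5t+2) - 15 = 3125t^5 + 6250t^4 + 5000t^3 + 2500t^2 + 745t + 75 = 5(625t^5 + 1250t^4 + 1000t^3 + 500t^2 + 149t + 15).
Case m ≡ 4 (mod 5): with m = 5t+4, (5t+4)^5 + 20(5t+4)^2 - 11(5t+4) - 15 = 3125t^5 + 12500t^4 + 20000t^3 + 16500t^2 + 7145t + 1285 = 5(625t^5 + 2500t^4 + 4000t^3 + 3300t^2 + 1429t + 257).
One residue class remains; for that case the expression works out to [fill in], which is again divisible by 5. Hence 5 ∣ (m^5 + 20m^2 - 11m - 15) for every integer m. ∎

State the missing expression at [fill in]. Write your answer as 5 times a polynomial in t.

5(625t^5 + 625t^4 + 250t^3 + 150t^2 + 34t - 1)

Only m ≡ 1 (mod 5) is unaccounted for. Put m = 5t+1:
(5t+1)^5 + 20(5t+1)^2 - 11(5t+1) - 15 expands to 3125t^5 + 3125t^4 + 1250t^3 + 750t^2 + 170t - 5,
and factoring out 5 leaves 5(625t^5 + 625t^4 + 250t^3 + 150t^2 + 34t - 1).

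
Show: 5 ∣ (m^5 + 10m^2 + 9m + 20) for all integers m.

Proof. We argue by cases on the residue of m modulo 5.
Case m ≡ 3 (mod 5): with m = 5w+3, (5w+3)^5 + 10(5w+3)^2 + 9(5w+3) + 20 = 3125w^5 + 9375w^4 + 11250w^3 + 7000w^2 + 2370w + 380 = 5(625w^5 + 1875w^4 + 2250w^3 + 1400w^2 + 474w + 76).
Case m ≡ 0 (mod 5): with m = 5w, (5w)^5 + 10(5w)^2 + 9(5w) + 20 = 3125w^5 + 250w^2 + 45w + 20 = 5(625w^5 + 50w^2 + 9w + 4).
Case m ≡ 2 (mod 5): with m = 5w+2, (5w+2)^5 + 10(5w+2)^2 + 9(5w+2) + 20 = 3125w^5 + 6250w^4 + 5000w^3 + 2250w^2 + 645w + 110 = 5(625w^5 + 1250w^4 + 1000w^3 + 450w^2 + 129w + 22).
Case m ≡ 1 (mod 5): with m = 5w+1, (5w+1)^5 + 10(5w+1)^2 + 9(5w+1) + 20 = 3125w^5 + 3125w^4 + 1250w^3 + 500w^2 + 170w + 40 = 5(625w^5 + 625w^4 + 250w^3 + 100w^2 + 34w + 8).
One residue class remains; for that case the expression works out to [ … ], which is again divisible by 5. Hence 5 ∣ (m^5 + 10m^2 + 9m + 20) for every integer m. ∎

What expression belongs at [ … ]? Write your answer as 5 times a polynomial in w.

5(625w^5 + 2500w^4 + 4000w^3 + 3250w^2 + 1369w + 248)

Only m ≡ 4 (mod 5) is unaccounted for. Put m = 5w+4:
(5w+4)^5 + 10(5w+4)^2 + 9(5w+4) + 20 expands to 3125w^5 + 12500w^4 + 20000w^3 + 16250w^2 + 6845w + 1240,
and factoring out 5 leaves 5(625w^5 + 2500w^4 + 4000w^3 + 3250w^2 + 1369w + 248).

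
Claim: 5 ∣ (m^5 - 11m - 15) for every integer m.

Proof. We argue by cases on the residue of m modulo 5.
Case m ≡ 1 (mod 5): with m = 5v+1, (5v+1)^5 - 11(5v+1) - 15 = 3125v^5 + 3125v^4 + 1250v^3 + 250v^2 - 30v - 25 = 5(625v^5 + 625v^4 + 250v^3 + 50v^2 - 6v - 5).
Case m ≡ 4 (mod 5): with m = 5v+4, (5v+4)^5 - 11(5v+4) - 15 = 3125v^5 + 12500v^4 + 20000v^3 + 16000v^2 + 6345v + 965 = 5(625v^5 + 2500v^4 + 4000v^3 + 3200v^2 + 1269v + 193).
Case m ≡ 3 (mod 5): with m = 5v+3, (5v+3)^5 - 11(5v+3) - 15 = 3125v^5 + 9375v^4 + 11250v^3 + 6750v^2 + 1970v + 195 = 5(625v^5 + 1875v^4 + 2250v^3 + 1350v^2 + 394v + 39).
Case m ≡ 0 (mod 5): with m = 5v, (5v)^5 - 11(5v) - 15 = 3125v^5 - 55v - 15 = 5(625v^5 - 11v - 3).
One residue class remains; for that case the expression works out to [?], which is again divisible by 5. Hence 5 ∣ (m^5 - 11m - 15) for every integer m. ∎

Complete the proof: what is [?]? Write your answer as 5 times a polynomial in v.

5(625v^5 + 1250v^4 + 1000v^3 + 400v^2 + 69v - 1)

The residues treated are {1, 4, 3, 0}, so the missing case is m ≡ 2 (mod 5); write m = 5v+2.
Then (5v+2)^5 - 11(5v+2) - 15 = 3125v^5 + 6250v^4 + 5000v^3 + 2000v^2 + 345v - 5 = 5(625v^5 + 1250v^4 + 1000v^3 + 400v^2 + 69v - 1).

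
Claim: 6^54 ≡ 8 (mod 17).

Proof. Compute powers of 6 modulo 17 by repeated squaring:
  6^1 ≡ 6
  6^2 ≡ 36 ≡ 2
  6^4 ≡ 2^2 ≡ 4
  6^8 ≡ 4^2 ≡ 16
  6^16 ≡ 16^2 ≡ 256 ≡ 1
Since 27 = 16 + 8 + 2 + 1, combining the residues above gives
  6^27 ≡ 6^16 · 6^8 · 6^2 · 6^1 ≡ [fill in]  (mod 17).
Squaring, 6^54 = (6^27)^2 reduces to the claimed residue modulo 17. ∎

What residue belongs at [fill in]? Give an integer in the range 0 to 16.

Multiply the listed residues: 1 · 16 · 2 · 6 = 16 → 32 → 192.
Reducing modulo 17: 192 = 11·17 + 5, so 6^27 ≡ 5.

5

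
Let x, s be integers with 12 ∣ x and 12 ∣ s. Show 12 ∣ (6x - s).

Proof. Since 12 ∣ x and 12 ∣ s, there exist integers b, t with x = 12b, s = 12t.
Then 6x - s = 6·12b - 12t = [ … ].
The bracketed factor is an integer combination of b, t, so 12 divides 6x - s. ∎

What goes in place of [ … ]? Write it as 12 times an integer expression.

12(6b - t)

Pull the common 12 out of every term: 6·12b - 12t = 12(6b - t).
6b - t is an integer, which exhibits the divisibility.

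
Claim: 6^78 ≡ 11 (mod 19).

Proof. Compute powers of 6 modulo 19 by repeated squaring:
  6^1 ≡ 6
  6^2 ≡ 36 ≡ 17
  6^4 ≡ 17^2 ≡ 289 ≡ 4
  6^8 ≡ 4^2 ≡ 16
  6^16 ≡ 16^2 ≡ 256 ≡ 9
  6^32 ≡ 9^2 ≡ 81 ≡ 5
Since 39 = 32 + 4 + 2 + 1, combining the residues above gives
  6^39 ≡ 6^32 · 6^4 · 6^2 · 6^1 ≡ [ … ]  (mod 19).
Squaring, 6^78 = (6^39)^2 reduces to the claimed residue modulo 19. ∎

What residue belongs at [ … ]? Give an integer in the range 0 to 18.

6^32 · 6^4 · 6^2 · 6^1 ≡ 5 · 4 · 17 · 6 = 2040.
2040 mod 19 = 7, so 6^39 ≡ 7 (mod 19).

7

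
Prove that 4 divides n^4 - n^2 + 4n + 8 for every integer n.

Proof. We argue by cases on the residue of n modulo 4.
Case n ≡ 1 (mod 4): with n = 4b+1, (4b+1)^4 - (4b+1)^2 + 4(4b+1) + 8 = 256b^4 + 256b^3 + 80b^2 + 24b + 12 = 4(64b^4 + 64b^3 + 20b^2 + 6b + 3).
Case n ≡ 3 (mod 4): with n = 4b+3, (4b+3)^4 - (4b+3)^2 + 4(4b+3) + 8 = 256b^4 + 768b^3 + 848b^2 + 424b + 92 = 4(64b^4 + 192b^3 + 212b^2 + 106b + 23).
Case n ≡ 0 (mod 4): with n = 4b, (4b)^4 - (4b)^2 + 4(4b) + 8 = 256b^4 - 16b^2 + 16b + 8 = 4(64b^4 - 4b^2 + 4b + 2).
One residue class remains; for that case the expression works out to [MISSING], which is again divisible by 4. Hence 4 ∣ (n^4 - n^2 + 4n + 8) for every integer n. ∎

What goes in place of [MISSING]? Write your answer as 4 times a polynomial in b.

The residues treated are {1, 3, 0}, so the missing case is n ≡ 2 (mod 4); write n = 4b+2.
Then (4b+2)^4 - (4b+2)^2 + 4(4b+2) + 8 = 256b^4 + 512b^3 + 368b^2 + 128b + 28 = 4(64b^4 + 128b^3 + 92b^2 + 32b + 7).

4(64b^4 + 128b^3 + 92b^2 + 32b + 7)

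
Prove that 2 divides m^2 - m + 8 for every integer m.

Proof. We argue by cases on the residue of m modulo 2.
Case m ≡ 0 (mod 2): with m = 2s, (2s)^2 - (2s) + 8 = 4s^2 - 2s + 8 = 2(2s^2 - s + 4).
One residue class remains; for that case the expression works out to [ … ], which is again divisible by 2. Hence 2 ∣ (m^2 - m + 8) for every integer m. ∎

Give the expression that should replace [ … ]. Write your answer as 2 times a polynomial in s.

2(2s^2 + s + 4)

Only m ≡ 1 (mod 2) is unaccounted for. Put m = 2s+1:
(2s+1)^2 - (2s+1) + 8 expands to 4s^2 + 2s + 8,
and factoring out 2 leaves 2(2s^2 + s + 4).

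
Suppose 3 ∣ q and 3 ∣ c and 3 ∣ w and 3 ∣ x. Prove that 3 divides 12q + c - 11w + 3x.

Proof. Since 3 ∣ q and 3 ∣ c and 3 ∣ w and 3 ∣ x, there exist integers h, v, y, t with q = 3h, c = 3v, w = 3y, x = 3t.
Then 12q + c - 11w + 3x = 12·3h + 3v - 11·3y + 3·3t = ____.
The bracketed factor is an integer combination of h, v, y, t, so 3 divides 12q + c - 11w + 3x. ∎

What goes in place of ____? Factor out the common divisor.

3(12h + 3t + v - 11y)

Each term has a factor of 3: 12·3h + 3v - 11·3y + 3·3t = 3·(12h + 3t + v - 11y).
Since 12h + 3t + v - 11y is an integer, 3 ∣ (12q + c - 11w + 3x).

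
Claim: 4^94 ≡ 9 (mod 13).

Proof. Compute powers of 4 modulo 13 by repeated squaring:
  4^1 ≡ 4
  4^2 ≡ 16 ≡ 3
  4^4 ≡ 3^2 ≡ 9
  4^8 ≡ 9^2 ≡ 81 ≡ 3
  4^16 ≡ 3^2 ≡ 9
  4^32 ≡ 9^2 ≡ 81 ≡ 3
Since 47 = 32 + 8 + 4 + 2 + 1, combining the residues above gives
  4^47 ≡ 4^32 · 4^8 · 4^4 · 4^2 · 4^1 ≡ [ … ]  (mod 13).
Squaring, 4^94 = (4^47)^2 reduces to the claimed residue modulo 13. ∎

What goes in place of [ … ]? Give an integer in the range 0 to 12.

10

4^32 · 4^8 · 4^4 · 4^2 · 4^1 ≡ 3 · 3 · 9 · 3 · 4 = 972.
972 mod 13 = 10, so 4^47 ≡ 10 (mod 13).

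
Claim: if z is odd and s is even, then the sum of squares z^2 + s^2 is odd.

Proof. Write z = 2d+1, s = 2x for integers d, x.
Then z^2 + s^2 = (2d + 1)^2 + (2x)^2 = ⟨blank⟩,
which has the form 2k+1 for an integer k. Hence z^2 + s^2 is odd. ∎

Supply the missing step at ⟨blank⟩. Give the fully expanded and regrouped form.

2(2d^2 + 2d + 2x^2) + 1

Expanding: (2d + 1)^2 + (2x)^2 = 4d^2 + 4d + 4x^2 + 1.
Every term except the constant is even, so this is 2(2d^2 + 2d + 2x^2) + 1,
and 2d^2 + 2d + 2x^2 ∈ ℤ gives the required form.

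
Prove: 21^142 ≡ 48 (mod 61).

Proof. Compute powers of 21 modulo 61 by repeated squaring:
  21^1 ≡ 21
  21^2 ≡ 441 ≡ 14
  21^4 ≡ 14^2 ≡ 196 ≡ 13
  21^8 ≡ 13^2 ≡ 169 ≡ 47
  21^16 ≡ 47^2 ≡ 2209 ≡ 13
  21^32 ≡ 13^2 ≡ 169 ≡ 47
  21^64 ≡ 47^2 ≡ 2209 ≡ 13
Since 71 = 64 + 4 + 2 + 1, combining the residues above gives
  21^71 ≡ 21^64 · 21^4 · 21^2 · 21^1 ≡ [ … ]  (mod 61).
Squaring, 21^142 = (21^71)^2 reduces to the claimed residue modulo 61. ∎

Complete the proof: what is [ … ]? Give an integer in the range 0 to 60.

Multiply the listed residues: 13 · 13 · 14 · 21 = 169 → 2366 → 49686.
Reducing modulo 61: 49686 = 814·61 + 32, so 21^71 ≡ 32.

32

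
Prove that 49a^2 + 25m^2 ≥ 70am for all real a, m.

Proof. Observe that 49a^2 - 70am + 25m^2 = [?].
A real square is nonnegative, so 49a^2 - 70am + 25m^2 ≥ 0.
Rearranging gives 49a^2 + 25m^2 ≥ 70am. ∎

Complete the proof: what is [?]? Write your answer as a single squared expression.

49a^2 - 70am + 25m^2 is a perfect-square trinomial: the outer terms are (7a)^2 and (5m)^2, and the cross term is -2·7a·5m.
So 49a^2 - 70am + 25m^2 = (7a - 5m)^2 ≥ 0.

(7a - 5m)^2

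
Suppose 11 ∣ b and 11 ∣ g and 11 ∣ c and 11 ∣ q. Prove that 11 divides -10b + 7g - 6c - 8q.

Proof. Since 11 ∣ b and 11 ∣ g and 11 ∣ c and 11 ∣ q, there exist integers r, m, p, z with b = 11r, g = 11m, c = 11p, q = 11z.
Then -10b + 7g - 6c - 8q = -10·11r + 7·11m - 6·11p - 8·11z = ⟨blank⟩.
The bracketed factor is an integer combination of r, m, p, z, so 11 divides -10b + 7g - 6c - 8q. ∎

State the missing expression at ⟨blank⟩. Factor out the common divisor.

Each term has a factor of 11: -10·11r + 7·11m - 6·11p - 8·11z = 11·(7m - 6p - 10r - 8z).
Since 7m - 6p - 10r - 8z is an integer, 11 ∣ (-10b + 7g - 6c - 8q).

11(7m - 6p - 10r - 8z)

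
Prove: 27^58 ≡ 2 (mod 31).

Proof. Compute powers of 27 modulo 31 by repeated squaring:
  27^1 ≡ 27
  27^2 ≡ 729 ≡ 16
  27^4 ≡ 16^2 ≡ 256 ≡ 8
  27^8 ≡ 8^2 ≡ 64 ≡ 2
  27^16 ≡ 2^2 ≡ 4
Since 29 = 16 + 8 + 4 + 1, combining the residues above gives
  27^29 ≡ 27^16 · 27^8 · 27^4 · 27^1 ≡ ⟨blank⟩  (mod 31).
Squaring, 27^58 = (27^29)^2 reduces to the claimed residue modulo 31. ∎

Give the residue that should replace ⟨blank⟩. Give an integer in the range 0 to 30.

23

Multiply the listed residues: 4 · 2 · 8 · 27 = 8 → 64 → 1728.
Reducing modulo 31: 1728 = 55·31 + 23, so 27^29 ≡ 23.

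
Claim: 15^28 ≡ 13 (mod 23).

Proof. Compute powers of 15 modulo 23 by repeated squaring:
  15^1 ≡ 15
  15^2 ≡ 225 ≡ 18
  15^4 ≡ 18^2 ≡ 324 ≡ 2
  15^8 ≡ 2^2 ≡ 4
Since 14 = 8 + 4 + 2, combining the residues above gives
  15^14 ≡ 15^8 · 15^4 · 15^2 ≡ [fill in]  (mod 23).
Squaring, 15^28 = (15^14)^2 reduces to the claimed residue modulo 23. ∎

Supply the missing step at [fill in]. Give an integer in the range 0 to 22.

15^8 · 15^4 · 15^2 ≡ 4 · 2 · 18 = 144.
144 mod 23 = 6, so 15^14 ≡ 6 (mod 23).

6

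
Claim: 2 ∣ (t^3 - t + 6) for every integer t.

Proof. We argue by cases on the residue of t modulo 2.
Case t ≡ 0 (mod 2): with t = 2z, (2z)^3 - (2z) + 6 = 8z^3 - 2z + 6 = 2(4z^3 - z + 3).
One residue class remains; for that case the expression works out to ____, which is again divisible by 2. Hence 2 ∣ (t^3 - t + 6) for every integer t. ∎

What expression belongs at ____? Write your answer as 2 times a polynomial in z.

2(4z^3 + 6z^2 + 2z + 3)

The residues treated are {0}, so the missing case is t ≡ 1 (mod 2); write t = 2z+1.
Then (2z+1)^3 - (2z+1) + 6 = 8z^3 + 12z^2 + 4z + 6 = 2(4z^3 + 6z^2 + 2z + 3).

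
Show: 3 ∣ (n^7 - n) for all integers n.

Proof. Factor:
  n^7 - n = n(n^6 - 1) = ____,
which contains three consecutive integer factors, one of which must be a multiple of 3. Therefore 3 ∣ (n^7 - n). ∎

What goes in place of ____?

n^6 - 1 = (n^2 - 1)(n^4 + n^2 + 1), and n^2 - 1 = (n-1)(n+1).
So n(n^6 - 1) = (n - 1)n(n + 1)(n^4 + n^2 + 1).

(n - 1)n(n + 1)(n^4 + n^2 + 1)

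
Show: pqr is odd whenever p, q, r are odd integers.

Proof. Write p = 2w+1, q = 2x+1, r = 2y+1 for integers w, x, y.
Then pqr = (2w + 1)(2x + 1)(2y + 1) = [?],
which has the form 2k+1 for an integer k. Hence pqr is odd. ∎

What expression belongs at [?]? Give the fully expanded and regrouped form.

2(4wxy + 2wx + 2wy + w + 2xy + x + y) + 1

Expanding: (2w + 1)(2x + 1)(2y + 1) = 8wxy + 4wx + 4wy + 2w + 4xy + 2x + 2y + 1.
Every term except the constant is even, so this is 2(4wxy + 2wx + 2wy + w + 2xy + x + y) + 1,
and 4wxy + 2wx + 2wy + w + 2xy + x + y ∈ ℤ gives the required form.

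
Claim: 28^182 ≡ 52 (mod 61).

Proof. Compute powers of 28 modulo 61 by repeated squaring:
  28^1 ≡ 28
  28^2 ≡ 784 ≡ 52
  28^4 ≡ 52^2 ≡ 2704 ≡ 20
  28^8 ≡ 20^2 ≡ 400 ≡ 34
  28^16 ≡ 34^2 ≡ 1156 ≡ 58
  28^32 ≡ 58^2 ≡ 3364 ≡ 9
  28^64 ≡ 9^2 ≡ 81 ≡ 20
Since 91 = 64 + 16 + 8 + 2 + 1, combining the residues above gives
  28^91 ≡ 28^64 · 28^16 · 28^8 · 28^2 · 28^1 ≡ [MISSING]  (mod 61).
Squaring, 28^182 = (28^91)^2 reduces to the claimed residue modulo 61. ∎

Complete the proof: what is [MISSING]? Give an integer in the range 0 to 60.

28^64 · 28^16 · 28^8 · 28^2 · 28^1 ≡ 20 · 58 · 34 · 52 · 28 = 57424640.
57424640 mod 61 = 33, so 28^91 ≡ 33 (mod 61).

33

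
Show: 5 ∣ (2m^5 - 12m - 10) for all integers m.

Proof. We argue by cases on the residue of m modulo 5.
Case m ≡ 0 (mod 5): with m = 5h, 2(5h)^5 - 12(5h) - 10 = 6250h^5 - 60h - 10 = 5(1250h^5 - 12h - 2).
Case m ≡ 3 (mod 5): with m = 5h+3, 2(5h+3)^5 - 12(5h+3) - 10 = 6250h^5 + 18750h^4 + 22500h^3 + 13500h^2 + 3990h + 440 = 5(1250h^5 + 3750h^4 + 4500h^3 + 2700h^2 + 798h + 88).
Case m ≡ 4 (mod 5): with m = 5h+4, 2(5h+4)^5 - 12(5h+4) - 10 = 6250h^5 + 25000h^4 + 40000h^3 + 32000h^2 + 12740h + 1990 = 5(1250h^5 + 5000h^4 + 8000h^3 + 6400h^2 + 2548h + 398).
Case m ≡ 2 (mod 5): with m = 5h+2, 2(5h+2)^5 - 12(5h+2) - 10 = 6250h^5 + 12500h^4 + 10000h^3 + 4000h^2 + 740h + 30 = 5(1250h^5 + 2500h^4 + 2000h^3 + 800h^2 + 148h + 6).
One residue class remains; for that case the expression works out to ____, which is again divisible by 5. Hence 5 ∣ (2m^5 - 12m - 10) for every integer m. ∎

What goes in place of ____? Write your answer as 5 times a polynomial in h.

5(1250h^5 + 1250h^4 + 500h^3 + 100h^2 - 2h - 4)

Only m ≡ 1 (mod 5) is unaccounted for. Put m = 5h+1:
2(5h+1)^5 - 12(5h+1) - 10 expands to 6250h^5 + 6250h^4 + 2500h^3 + 500h^2 - 10h - 20,
and factoring out 5 leaves 5(1250h^5 + 1250h^4 + 500h^3 + 100h^2 - 2h - 4).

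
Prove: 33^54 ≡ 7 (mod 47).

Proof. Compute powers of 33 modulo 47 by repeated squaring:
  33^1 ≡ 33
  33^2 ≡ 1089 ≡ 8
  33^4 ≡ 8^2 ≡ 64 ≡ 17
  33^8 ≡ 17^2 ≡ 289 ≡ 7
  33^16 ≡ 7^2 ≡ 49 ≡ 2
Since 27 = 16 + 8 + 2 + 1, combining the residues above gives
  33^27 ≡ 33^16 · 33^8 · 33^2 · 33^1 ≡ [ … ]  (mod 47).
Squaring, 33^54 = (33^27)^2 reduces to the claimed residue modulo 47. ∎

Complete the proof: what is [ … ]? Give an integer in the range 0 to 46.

Multiply the listed residues: 2 · 7 · 8 · 33 = 14 → 112 → 3696.
Reducing modulo 47: 3696 = 78·47 + 30, so 33^27 ≡ 30.

30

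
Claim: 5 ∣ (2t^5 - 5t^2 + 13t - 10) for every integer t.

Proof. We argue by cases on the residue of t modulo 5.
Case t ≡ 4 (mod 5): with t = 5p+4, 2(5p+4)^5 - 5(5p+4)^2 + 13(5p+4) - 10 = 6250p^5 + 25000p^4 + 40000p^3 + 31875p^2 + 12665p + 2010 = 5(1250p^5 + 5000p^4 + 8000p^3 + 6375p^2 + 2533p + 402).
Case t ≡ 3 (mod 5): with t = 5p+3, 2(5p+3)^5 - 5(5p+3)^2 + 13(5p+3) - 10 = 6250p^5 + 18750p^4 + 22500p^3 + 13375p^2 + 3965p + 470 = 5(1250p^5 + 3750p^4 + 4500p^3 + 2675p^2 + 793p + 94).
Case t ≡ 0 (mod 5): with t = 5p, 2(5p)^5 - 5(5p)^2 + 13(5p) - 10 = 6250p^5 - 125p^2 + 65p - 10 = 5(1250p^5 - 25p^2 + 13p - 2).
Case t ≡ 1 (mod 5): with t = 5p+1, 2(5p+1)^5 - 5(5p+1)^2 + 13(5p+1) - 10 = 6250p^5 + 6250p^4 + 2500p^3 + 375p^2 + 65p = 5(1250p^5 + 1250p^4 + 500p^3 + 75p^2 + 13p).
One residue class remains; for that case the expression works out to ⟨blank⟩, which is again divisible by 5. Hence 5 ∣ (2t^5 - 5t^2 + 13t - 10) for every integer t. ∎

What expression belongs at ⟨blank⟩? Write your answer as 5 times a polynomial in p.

Only t ≡ 2 (mod 5) is unaccounted for. Put t = 5p+2:
2(5p+2)^5 - 5(5p+2)^2 + 13(5p+2) - 10 expands to 6250p^5 + 12500p^4 + 10000p^3 + 3875p^2 + 765p + 60,
and factoring out 5 leaves 5(1250p^5 + 2500p^4 + 2000p^3 + 775p^2 + 153p + 12).

5(1250p^5 + 2500p^4 + 2000p^3 + 775p^2 + 153p + 12)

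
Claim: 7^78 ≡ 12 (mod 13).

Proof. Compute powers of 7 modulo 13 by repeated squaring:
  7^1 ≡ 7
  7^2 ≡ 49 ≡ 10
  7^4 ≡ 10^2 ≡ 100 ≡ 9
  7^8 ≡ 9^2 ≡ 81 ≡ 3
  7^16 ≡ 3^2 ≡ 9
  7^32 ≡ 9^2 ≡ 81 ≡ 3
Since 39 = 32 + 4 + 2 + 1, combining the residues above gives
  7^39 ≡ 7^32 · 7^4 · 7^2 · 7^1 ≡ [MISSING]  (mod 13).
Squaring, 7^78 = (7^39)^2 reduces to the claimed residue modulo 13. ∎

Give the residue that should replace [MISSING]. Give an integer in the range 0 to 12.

7^32 · 7^4 · 7^2 · 7^1 ≡ 3 · 9 · 10 · 7 = 1890.
1890 mod 13 = 5, so 7^39 ≡ 5 (mod 13).

5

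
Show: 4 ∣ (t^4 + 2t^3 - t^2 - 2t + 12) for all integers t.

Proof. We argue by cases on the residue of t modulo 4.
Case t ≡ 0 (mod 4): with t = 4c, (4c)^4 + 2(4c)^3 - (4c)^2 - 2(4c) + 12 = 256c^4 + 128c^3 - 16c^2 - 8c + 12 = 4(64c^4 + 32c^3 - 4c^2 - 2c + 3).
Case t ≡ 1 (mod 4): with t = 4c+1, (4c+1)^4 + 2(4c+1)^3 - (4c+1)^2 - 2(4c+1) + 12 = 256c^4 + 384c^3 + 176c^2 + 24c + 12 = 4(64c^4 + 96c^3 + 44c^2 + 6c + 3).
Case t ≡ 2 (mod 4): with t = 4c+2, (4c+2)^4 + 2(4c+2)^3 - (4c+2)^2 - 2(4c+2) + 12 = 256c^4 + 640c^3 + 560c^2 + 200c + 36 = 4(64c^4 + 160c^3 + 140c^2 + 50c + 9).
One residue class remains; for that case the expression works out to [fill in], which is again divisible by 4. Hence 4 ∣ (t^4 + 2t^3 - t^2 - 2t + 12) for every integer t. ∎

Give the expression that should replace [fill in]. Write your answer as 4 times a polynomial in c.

Only t ≡ 3 (mod 4) is unaccounted for. Put t = 4c+3:
(4c+3)^4 + 2(4c+3)^3 - (4c+3)^2 - 2(4c+3) + 12 expands to 256c^4 + 896c^3 + 1136c^2 + 616c + 132,
and factoring out 4 leaves 4(64c^4 + 224c^3 + 284c^2 + 154c + 33).

4(64c^4 + 224c^3 + 284c^2 + 154c + 33)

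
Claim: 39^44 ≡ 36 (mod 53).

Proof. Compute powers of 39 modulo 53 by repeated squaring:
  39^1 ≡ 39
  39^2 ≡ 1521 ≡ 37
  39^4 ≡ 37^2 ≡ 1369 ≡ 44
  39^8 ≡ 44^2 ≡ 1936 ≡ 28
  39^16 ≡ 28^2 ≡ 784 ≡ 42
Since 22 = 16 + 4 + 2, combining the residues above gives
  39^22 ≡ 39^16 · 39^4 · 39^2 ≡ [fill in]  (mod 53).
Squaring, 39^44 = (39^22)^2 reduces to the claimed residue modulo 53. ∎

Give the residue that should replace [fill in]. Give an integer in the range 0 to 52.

6

39^16 · 39^4 · 39^2 ≡ 42 · 44 · 37 = 68376.
68376 mod 53 = 6, so 39^22 ≡ 6 (mod 53).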